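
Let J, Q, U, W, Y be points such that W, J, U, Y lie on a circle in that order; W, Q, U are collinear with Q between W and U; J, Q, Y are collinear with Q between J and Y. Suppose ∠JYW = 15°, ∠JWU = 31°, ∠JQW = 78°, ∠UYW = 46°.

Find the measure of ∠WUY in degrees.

∠WUY = 71°

1. ∠JYU = 31°  [same arc JU]
2. ∠UQY = 78°  [vertical angles at Q]
3. ∠WUY = 71°  [△UQY]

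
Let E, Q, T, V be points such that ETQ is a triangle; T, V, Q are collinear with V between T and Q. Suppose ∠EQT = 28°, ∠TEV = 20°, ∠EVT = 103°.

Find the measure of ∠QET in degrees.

1. ∠ETV = 57°  [△ETV]
2. ∠ETQ = 57°  [V on ray TQ]
3. ∠QET = 95°  [△ETQ]

∠QET = 95°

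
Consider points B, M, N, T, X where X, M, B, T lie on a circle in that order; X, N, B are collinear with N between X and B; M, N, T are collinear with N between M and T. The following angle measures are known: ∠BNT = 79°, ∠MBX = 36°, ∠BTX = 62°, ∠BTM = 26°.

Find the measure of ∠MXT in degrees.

∠MXT = 69°

1. ∠MNX = 79°  [vertical angles at N]
2. ∠MTX = 36°  [same arc XM]
3. ∠BXM = 26°  [same arc MB]
4. ∠TMX = 75°  [△XNM]
5. ∠MXT = 69°  [△XMT]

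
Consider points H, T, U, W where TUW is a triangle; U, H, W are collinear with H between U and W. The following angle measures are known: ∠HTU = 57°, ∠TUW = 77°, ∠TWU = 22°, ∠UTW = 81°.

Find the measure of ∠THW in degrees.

∠THW = 134°

1. ∠HUT = 77°  [H on ray UW]
2. ∠THU = 46°  [△TUH]
3. ∠THW = 134°  [linear pair at H on UW]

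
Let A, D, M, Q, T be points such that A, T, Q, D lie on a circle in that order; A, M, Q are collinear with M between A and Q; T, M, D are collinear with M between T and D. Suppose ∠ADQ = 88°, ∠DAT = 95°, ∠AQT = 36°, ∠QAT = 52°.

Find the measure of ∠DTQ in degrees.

1. ∠DQT = 85°  [cyclic ATQD, opposite ∠A+∠Q]
2. ∠QDT = 52°  [same arc TQ]
3. ∠DTQ = 43°  [△TQD]

∠DTQ = 43°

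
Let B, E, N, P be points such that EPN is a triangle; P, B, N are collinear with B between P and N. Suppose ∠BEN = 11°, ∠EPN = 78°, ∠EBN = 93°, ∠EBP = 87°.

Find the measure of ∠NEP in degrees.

1. ∠BNE = 76°  [△EBN]
2. ∠ENP = 76°  [B on ray NP]
3. ∠NEP = 26°  [△EPN]

∠NEP = 26°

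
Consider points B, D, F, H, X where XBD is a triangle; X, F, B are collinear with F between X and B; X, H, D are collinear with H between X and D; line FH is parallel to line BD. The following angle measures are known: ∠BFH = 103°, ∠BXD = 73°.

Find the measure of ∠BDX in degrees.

∠BDX = 30°

1. ∠HFX = 77°  [linear pair at F on XB]
2. ∠FXH = 73°  [F on XB, H on XD]
3. ∠FHX = 30°  [△XFH]
4. ∠BDX = 30°  [FH∥BD, corresponding at H]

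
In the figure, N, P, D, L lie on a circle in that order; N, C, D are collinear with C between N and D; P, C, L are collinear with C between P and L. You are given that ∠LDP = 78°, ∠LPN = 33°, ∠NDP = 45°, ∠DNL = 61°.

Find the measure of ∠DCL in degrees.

1. ∠LNP = 102°  [cyclic NPDL, opposite ∠N+∠D]
2. ∠NLP = 45°  [△NPL]
3. ∠LCN = 74°  [△NCL]
4. ∠DCL = 106°  [linear pair at C on ND]

∠DCL = 106°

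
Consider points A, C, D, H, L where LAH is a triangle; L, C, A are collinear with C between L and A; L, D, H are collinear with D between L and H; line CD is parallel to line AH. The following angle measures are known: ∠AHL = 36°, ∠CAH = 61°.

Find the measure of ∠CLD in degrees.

1. ∠HAL = 61°  [C on ray AL]
2. ∠ALH = 83°  [△LAH]
3. ∠CLD = 83°  [C on LA, D on LH]

∠CLD = 83°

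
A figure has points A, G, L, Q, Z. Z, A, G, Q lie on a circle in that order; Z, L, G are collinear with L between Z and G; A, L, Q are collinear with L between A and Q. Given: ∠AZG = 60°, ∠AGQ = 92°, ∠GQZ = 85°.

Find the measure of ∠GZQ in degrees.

∠GZQ = 28°

1. ∠AQG = 60°  [same arc AG]
2. ∠GAQ = 28°  [△AGQ]
3. ∠GZQ = 28°  [same arc GQ]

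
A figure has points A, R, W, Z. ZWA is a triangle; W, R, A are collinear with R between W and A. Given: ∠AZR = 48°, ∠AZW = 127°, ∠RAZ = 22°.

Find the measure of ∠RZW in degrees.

∠RZW = 79°

1. ∠ARZ = 110°  [△ZRA]
2. ∠WAZ = 22°  [R on ray AW]
3. ∠WRZ = 70°  [linear pair at R on WA]
4. ∠AWZ = 31°  [△ZWA]
5. ∠RWZ = 31°  [R on ray WA]
6. ∠RZW = 79°  [△ZWR]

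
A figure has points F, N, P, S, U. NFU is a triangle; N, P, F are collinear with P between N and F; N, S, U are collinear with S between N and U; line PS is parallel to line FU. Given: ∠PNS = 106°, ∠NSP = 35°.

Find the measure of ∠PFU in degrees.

∠PFU = 39°

1. ∠NPS = 39°  [△NPS]
2. ∠FPS = 141°  [linear pair at P on NF]
3. ∠PFU = 39°  [PS∥FU, co-interior at F–P]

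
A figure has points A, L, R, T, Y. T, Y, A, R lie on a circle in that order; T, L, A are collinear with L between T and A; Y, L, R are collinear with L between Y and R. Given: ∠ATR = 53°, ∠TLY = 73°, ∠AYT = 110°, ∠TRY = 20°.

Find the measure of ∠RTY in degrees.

∠RTY = 103°

1. ∠ART = 70°  [cyclic TYAR, opposite ∠Y+∠R]
2. ∠RAT = 57°  [△TAR]
3. ∠RYT = 57°  [same arc TR]
4. ∠RTY = 103°  [△TYR]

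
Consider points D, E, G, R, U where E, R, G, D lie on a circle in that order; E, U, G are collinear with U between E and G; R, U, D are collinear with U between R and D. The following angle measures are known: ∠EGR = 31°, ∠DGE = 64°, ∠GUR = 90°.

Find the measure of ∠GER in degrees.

∠GER = 26°

1. ∠DRE = 64°  [same arc ED]
2. ∠EUR = 90°  [linear pair at U on EG]
3. ∠GER = 26°  [△EUR]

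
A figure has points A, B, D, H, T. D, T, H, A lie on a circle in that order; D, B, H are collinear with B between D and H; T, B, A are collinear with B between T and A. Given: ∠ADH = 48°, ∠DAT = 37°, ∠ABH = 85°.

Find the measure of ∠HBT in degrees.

∠HBT = 95°

1. ∠ATH = 48°  [same arc HA]
2. ∠DHT = 37°  [same arc DT]
3. ∠HBT = 95°  [△TBH]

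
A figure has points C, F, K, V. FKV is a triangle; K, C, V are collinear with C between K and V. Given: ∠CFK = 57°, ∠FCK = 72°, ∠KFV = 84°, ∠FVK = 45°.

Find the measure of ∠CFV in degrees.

1. ∠FCV = 108°  [linear pair at C on KV]
2. ∠CVF = 45°  [C on ray VK]
3. ∠CFV = 27°  [△FCV]

∠CFV = 27°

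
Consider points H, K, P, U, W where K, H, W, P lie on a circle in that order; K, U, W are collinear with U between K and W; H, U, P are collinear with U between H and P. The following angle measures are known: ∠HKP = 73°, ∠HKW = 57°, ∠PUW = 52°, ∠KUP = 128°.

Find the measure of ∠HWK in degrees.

1. ∠HWP = 107°  [cyclic KHWP, opposite ∠K+∠W]
2. ∠HPW = 57°  [same arc HW]
3. ∠HUW = 128°  [vertical angles at U]
4. ∠PHW = 16°  [△HWP]
5. ∠HWK = 36°  [△HUW]

∠HWK = 36°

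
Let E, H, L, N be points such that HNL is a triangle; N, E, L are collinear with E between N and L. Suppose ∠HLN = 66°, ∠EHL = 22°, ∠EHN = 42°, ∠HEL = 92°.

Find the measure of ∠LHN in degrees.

1. ∠HEN = 88°  [linear pair at E on NL]
2. ∠ENH = 50°  [△HNE]
3. ∠HNL = 50°  [E on ray NL]
4. ∠LHN = 64°  [△HNL]

∠LHN = 64°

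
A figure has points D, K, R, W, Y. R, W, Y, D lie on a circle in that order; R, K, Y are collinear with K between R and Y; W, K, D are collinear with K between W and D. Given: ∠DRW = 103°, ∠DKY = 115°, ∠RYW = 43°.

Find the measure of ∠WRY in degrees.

∠WRY = 31°

1. ∠RKW = 115°  [vertical angles at K]
2. ∠RDW = 43°  [same arc RW]
3. ∠DWR = 34°  [△RWD]
4. ∠WRY = 31°  [△RKW]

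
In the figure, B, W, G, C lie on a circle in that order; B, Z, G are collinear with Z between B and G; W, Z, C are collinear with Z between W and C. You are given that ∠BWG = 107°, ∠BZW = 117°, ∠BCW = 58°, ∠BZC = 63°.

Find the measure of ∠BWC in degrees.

∠BWC = 48°

1. ∠BCG = 73°  [cyclic BWGC, opposite ∠W+∠C]
2. ∠CBG = 59°  [△BZC]
3. ∠BGC = 48°  [△BGC]
4. ∠BWC = 48°  [same arc BC]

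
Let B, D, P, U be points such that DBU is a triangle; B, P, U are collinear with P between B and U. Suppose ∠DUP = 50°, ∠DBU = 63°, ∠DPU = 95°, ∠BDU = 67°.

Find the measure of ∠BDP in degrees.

1. ∠DBP = 63°  [P on ray BU]
2. ∠BPD = 85°  [linear pair at P on BU]
3. ∠BDP = 32°  [△DBP]

∠BDP = 32°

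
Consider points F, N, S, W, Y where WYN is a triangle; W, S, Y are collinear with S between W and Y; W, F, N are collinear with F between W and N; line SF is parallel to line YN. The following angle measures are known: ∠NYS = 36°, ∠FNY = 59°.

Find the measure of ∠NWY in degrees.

1. ∠NYW = 36°  [S on ray YW]
2. ∠WNY = 59°  [F on ray NW]
3. ∠NWY = 85°  [△WYN]

∠NWY = 85°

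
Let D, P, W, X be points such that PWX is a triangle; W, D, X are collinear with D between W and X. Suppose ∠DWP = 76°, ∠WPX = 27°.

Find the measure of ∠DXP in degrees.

1. ∠PWX = 76°  [D on ray WX]
2. ∠PXW = 77°  [△PWX]
3. ∠DXP = 77°  [D on ray XW]

∠DXP = 77°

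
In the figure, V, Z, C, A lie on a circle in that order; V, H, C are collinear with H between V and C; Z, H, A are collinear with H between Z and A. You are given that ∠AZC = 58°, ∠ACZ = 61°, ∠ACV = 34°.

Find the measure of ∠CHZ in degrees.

1. ∠CAZ = 61°  [△ZCA]
2. ∠AZV = 34°  [same arc VA]
3. ∠CVZ = 61°  [same arc ZC]
4. ∠VHZ = 85°  [△VHZ]
5. ∠CHZ = 95°  [linear pair at H on VC]

∠CHZ = 95°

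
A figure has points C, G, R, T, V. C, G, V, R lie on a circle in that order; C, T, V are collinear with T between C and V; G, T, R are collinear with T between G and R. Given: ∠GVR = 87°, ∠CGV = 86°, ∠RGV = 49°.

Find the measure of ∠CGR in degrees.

∠CGR = 37°

1. ∠CRV = 94°  [cyclic CGVR, opposite ∠G+∠R]
2. ∠RCV = 49°  [same arc VR]
3. ∠CVR = 37°  [△CVR]
4. ∠CGR = 37°  [same arc CR]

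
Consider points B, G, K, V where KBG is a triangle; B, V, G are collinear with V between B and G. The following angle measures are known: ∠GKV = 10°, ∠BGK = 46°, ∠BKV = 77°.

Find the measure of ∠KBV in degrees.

1. ∠KGV = 46°  [V on ray GB]
2. ∠GVK = 124°  [△KVG]
3. ∠BVK = 56°  [linear pair at V on BG]
4. ∠KBV = 47°  [△KBV]

∠KBV = 47°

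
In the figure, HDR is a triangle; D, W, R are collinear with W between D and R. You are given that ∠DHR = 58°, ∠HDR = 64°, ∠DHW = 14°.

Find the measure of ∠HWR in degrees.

∠HWR = 78°

1. ∠HDW = 64°  [W on ray DR]
2. ∠DWH = 102°  [△HDW]
3. ∠HWR = 78°  [linear pair at W on DR]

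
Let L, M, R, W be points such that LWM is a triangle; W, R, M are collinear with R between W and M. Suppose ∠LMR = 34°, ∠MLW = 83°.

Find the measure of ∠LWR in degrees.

1. ∠LMW = 34°  [R on ray MW]
2. ∠LWM = 63°  [△LWM]
3. ∠LWR = 63°  [R on ray WM]

∠LWR = 63°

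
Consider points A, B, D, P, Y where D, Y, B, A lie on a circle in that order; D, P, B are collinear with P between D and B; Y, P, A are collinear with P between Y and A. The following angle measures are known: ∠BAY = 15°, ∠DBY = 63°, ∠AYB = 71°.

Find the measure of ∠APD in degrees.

∠APD = 46°

1. ∠DAY = 63°  [same arc DY]
2. ∠ADB = 71°  [same arc BA]
3. ∠APD = 46°  [△DPA]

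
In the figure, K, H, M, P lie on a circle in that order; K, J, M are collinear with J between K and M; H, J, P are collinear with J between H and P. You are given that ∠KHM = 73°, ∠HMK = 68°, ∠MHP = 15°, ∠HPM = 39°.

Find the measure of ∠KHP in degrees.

1. ∠KPM = 107°  [cyclic KHMP, opposite ∠H+∠P]
2. ∠MKP = 15°  [same arc MP]
3. ∠KMP = 58°  [△KMP]
4. ∠KHP = 58°  [same arc KP]

∠KHP = 58°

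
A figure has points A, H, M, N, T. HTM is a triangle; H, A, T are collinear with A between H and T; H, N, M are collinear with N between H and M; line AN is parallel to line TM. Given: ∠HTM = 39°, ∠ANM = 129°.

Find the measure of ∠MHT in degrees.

∠MHT = 90°

1. ∠HAN = 39°  [AN∥TM, corresponding at A]
2. ∠ANH = 51°  [linear pair at N on HM]
3. ∠AHN = 90°  [△HAN]
4. ∠MHT = 90°  [A on HT, N on HM]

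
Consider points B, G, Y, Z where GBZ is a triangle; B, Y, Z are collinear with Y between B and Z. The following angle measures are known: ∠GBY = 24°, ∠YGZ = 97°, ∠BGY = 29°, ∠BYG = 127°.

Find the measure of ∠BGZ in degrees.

∠BGZ = 126°

1. ∠GBZ = 24°  [Y on ray BZ]
2. ∠GYZ = 53°  [linear pair at Y on BZ]
3. ∠GZY = 30°  [△GYZ]
4. ∠BZG = 30°  [Y on ray ZB]
5. ∠BGZ = 126°  [△GBZ]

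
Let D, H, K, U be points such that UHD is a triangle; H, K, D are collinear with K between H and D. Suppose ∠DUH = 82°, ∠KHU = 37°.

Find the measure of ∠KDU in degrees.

∠KDU = 61°

1. ∠DHU = 37°  [K on ray HD]
2. ∠HDU = 61°  [△UHD]
3. ∠KDU = 61°  [K on ray DH]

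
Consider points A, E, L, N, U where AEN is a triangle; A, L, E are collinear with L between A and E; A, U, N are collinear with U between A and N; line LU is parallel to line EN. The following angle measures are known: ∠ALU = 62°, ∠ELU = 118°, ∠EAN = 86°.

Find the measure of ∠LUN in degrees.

1. ∠AEN = 62°  [LU∥EN, corresponding at L]
2. ∠ANE = 32°  [△AEN]
3. ∠AUL = 32°  [LU∥EN, corresponding at U]
4. ∠LUN = 148°  [linear pair at U on AN]

∠LUN = 148°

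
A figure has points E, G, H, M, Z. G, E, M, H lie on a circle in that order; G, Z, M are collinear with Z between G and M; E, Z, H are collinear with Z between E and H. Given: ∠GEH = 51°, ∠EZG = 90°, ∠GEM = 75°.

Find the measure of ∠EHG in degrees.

∠EHG = 66°

1. ∠EGM = 39°  [△GZE]
2. ∠EMG = 66°  [△GEM]
3. ∠EHG = 66°  [same arc GE]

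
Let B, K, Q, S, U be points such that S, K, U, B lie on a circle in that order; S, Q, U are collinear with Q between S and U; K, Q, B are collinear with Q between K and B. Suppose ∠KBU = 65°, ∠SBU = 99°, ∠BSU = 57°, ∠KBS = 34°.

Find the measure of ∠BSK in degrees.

1. ∠BUS = 24°  [△SUB]
2. ∠BKS = 24°  [same arc SB]
3. ∠BSK = 122°  [△SKB]

∠BSK = 122°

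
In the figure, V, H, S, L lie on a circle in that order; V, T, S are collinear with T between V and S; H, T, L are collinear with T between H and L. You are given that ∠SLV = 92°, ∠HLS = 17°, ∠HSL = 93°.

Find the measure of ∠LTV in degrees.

∠LTV = 35°

1. ∠SHV = 88°  [cyclic VHSL, opposite ∠H+∠L]
2. ∠HVS = 17°  [same arc HS]
3. ∠LHS = 70°  [△HSL]
4. ∠HSV = 75°  [△VHS]
5. ∠LVS = 70°  [same arc SL]
6. ∠HLV = 75°  [same arc VH]
7. ∠LTV = 35°  [△VTL]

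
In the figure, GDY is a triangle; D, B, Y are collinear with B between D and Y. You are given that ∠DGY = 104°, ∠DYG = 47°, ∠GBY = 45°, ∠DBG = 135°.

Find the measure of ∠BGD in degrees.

1. ∠GDY = 29°  [△GDY]
2. ∠BDG = 29°  [B on ray DY]
3. ∠BGD = 16°  [△GDB]

∠BGD = 16°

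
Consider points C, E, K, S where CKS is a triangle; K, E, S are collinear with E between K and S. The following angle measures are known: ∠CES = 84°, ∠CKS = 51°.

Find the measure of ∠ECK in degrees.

∠ECK = 33°

1. ∠CEK = 96°  [linear pair at E on KS]
2. ∠CKE = 51°  [E on ray KS]
3. ∠ECK = 33°  [△CKE]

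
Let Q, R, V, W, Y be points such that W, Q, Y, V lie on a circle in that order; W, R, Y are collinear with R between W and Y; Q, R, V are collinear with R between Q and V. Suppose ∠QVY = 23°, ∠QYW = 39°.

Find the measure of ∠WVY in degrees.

∠WVY = 62°

1. ∠QWY = 23°  [same arc QY]
2. ∠WQY = 118°  [△WQY]
3. ∠WVY = 62°  [cyclic WQYV, opposite ∠Q+∠V]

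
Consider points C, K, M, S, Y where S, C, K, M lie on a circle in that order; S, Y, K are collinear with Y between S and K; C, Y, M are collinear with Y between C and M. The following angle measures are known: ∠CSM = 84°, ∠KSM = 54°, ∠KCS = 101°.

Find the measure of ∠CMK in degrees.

∠CMK = 30°

1. ∠CKM = 96°  [cyclic SCKM, opposite ∠S+∠K]
2. ∠KCM = 54°  [same arc KM]
3. ∠CMK = 30°  [△CKM]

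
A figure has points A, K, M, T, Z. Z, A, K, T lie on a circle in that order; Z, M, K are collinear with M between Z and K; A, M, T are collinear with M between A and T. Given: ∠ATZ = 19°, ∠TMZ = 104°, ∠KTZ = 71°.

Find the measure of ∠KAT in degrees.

1. ∠AKZ = 19°  [same arc ZA]
2. ∠AMK = 104°  [vertical angles at M]
3. ∠KAT = 57°  [△AMK]

∠KAT = 57°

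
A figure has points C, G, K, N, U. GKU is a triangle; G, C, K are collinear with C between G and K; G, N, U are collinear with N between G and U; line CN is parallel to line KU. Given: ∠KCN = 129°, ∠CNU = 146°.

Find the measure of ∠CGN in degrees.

∠CGN = 95°

1. ∠GCN = 51°  [linear pair at C on GK]
2. ∠CNG = 34°  [linear pair at N on GU]
3. ∠CGN = 95°  [△GCN]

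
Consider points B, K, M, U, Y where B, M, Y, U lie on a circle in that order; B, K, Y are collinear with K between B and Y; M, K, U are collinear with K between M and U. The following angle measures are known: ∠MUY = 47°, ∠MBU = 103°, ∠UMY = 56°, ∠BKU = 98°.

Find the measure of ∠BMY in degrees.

1. ∠MBY = 47°  [same arc MY]
2. ∠MKY = 98°  [vertical angles at K]
3. ∠BYM = 26°  [△MKY]
4. ∠BMY = 107°  [△BMY]

∠BMY = 107°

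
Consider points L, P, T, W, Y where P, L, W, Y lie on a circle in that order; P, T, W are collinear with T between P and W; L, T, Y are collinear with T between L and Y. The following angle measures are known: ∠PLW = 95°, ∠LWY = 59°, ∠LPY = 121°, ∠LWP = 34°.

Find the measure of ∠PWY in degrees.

1. ∠LYP = 34°  [same arc PL]
2. ∠PLY = 25°  [△PLY]
3. ∠PWY = 25°  [same arc PY]

∠PWY = 25°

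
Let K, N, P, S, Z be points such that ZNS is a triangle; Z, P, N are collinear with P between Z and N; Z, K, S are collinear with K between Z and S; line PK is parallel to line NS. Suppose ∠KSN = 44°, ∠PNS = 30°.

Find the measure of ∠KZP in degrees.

1. ∠NSZ = 44°  [K on ray SZ]
2. ∠SNZ = 30°  [P on ray NZ]
3. ∠NZS = 106°  [△ZNS]
4. ∠KZP = 106°  [P on ZN, K on ZS]

∠KZP = 106°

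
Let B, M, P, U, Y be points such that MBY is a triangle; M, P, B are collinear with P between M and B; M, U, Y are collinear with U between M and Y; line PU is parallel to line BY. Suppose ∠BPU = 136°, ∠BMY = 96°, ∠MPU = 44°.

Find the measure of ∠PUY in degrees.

1. ∠PMU = 96°  [P on MB, U on MY]
2. ∠MUP = 40°  [△MPU]
3. ∠PUY = 140°  [linear pair at U on MY]

∠PUY = 140°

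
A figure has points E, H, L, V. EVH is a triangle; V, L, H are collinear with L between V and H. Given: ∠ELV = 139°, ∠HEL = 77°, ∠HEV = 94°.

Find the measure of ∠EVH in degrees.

∠EVH = 24°

1. ∠ELH = 41°  [linear pair at L on VH]
2. ∠EHL = 62°  [△ELH]
3. ∠EHV = 62°  [L on ray HV]
4. ∠EVH = 24°  [△EVH]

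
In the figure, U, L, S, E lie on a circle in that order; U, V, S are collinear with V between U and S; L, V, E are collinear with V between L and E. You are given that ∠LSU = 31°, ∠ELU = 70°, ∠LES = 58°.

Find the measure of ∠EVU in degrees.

1. ∠ESU = 70°  [same arc UE]
2. ∠EVS = 52°  [△SVE]
3. ∠EVU = 128°  [linear pair at V on US]

∠EVU = 128°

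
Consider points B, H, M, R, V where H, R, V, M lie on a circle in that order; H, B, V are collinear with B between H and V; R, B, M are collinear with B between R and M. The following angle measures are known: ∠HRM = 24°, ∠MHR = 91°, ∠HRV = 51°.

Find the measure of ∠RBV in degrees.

1. ∠HVM = 24°  [same arc HM]
2. ∠HMR = 65°  [△HRM]
3. ∠HMV = 129°  [cyclic HRVM, opposite ∠R+∠M]
4. ∠MHV = 27°  [△HVM]
5. ∠HVR = 65°  [same arc HR]
6. ∠MRV = 27°  [same arc VM]
7. ∠RBV = 88°  [△RBV]

∠RBV = 88°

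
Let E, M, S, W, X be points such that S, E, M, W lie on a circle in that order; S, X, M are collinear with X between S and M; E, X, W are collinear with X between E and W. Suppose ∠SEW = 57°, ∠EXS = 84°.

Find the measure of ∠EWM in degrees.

∠EWM = 39°

1. ∠SMW = 57°  [same arc SW]
2. ∠MXW = 84°  [vertical angles at X]
3. ∠EWM = 39°  [△MXW]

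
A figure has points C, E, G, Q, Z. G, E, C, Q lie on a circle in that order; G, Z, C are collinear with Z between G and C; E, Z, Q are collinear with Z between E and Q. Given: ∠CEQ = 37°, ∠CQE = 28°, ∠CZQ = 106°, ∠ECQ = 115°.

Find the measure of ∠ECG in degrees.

1. ∠CGQ = 37°  [same arc CQ]
2. ∠GZQ = 74°  [linear pair at Z on GC]
3. ∠EQG = 69°  [△GZQ]
4. ∠ECG = 69°  [same arc GE]

∠ECG = 69°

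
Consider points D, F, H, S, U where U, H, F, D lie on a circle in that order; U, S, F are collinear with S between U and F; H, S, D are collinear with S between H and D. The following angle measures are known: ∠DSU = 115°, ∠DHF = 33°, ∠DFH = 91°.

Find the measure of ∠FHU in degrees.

∠FHU = 92°

1. ∠FSH = 115°  [vertical angles at S]
2. ∠FDH = 56°  [△HFD]
3. ∠HFU = 32°  [△HSF]
4. ∠FUH = 56°  [same arc HF]
5. ∠FHU = 92°  [△UHF]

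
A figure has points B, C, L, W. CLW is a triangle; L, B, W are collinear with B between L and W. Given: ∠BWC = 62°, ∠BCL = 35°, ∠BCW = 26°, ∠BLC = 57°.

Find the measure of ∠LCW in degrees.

∠LCW = 61°

1. ∠CWL = 62°  [B on ray WL]
2. ∠CLW = 57°  [B on ray LW]
3. ∠LCW = 61°  [△CLW]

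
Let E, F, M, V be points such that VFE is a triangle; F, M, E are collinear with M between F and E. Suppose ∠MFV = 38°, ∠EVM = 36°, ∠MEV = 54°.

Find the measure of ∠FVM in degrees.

1. ∠EMV = 90°  [△VME]
2. ∠FMV = 90°  [linear pair at M on FE]
3. ∠FVM = 52°  [△VFM]

∠FVM = 52°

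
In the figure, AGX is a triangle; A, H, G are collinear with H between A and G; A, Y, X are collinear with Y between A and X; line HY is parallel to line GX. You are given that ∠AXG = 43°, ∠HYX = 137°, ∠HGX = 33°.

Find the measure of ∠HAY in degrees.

∠HAY = 104°

1. ∠AGX = 33°  [H on ray GA]
2. ∠GAX = 104°  [△AGX]
3. ∠HAY = 104°  [H on AG, Y on AX]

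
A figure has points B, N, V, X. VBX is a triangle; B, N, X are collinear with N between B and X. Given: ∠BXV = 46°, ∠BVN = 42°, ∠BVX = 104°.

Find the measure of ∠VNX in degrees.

∠VNX = 72°

1. ∠VBX = 30°  [△VBX]
2. ∠NBV = 30°  [N on ray BX]
3. ∠BNV = 108°  [△VBN]
4. ∠VNX = 72°  [linear pair at N on BX]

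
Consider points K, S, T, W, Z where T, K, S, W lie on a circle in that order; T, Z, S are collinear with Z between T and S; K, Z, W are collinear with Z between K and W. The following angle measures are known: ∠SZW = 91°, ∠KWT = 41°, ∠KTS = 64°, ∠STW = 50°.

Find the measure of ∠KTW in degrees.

∠KTW = 114°

1. ∠KZT = 91°  [vertical angles at Z]
2. ∠TKW = 25°  [△TZK]
3. ∠KTW = 114°  [△TKW]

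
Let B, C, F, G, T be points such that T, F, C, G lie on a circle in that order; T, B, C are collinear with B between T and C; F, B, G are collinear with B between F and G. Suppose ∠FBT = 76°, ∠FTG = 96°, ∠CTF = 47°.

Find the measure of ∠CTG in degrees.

1. ∠CBG = 76°  [vertical angles at B]
2. ∠GFT = 57°  [△TBF]
3. ∠FGT = 27°  [△TFG]
4. ∠GBT = 104°  [linear pair at B on TC]
5. ∠CTG = 49°  [△TBG]

∠CTG = 49°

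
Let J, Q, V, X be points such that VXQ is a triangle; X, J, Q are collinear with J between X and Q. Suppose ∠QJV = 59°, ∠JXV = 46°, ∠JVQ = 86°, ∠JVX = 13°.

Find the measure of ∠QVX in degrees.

∠QVX = 99°

1. ∠JQV = 35°  [△VJQ]
2. ∠QXV = 46°  [J on ray XQ]
3. ∠VQX = 35°  [J on ray QX]
4. ∠QVX = 99°  [△VXQ]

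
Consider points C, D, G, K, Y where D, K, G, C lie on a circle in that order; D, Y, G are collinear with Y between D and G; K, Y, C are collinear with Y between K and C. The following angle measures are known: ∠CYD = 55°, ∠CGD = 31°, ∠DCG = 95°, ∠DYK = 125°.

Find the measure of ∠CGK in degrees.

∠CGK = 102°

1. ∠CYG = 125°  [linear pair at Y on DG]
2. ∠CDG = 54°  [△DGC]
3. ∠GCK = 24°  [△GYC]
4. ∠CKG = 54°  [same arc GC]
5. ∠CGK = 102°  [△KGC]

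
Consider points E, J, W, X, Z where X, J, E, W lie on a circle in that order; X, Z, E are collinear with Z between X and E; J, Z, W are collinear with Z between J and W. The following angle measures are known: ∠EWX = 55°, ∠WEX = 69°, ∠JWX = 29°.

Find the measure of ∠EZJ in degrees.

∠EZJ = 95°

1. ∠EXW = 56°  [△XEW]
2. ∠JEX = 29°  [same arc XJ]
3. ∠EJW = 56°  [same arc EW]
4. ∠EZJ = 95°  [△JZE]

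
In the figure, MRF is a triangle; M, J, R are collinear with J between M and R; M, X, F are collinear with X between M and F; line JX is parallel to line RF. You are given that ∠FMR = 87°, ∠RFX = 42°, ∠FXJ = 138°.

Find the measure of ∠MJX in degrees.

1. ∠JMX = 87°  [J on MR, X on MF]
2. ∠JXM = 42°  [linear pair at X on MF]
3. ∠MJX = 51°  [△MJX]

∠MJX = 51°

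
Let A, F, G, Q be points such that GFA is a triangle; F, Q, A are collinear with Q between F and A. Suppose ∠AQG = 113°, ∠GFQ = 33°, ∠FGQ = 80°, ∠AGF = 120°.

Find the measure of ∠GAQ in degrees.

1. ∠AFG = 33°  [Q on ray FA]
2. ∠FAG = 27°  [△GFA]
3. ∠GAQ = 27°  [Q on ray AF]

∠GAQ = 27°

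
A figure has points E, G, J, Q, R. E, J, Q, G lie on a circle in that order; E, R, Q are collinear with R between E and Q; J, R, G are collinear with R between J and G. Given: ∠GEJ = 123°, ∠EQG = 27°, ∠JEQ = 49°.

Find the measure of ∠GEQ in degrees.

∠GEQ = 74°

1. ∠GQJ = 57°  [cyclic EJQG, opposite ∠E+∠Q]
2. ∠JGQ = 49°  [same arc JQ]
3. ∠GJQ = 74°  [△JQG]
4. ∠GEQ = 74°  [same arc QG]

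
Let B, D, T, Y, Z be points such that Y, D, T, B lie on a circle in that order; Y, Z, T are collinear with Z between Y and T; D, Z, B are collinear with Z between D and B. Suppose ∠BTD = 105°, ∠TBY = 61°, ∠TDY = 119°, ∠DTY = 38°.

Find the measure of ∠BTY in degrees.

∠BTY = 67°

1. ∠BYD = 75°  [cyclic YDTB, opposite ∠Y+∠T]
2. ∠DBY = 38°  [same arc YD]
3. ∠BDY = 67°  [△YDB]
4. ∠BTY = 67°  [same arc YB]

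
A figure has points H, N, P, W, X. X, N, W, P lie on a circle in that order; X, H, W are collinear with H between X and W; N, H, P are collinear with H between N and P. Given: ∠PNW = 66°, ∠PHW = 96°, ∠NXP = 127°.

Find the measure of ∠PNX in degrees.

1. ∠PXW = 66°  [same arc WP]
2. ∠PHX = 84°  [linear pair at H on XW]
3. ∠NPX = 30°  [△XHP]
4. ∠PNX = 23°  [△XNP]

∠PNX = 23°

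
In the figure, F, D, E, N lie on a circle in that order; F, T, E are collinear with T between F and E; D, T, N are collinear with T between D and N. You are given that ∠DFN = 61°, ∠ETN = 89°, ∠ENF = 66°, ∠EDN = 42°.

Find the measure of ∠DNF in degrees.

1. ∠FTN = 91°  [linear pair at T on FE]
2. ∠EFN = 42°  [same arc EN]
3. ∠DNF = 47°  [△FTN]

∠DNF = 47°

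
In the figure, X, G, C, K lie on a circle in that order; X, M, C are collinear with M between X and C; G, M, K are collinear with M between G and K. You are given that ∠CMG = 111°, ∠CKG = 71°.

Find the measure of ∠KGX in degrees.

∠KGX = 40°

1. ∠GMX = 69°  [linear pair at M on XC]
2. ∠CXG = 71°  [same arc GC]
3. ∠KGX = 40°  [△XMG]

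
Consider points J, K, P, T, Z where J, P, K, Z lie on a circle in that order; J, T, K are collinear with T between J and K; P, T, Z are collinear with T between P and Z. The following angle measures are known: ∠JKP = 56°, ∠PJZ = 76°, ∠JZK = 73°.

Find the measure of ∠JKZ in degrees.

1. ∠JZP = 56°  [same arc JP]
2. ∠JPZ = 48°  [△JPZ]
3. ∠JKZ = 48°  [same arc JZ]

∠JKZ = 48°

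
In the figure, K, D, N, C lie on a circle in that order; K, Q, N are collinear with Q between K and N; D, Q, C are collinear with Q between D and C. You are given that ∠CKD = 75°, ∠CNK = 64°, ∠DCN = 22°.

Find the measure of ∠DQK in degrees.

1. ∠CDK = 64°  [same arc KC]
2. ∠DKN = 22°  [same arc DN]
3. ∠DQK = 94°  [△KQD]

∠DQK = 94°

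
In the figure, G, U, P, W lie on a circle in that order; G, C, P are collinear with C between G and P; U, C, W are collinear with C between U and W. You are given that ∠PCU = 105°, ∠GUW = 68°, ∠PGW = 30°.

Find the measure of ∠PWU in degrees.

∠PWU = 37°

1. ∠GCW = 105°  [vertical angles at C]
2. ∠GPW = 68°  [same arc GW]
3. ∠PCW = 75°  [linear pair at C on GP]
4. ∠PWU = 37°  [△PCW]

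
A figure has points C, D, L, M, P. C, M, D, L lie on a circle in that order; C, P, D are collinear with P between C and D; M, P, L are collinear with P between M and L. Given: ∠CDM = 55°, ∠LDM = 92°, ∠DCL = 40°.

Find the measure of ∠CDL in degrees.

1. ∠CLM = 55°  [same arc CM]
2. ∠LCM = 88°  [cyclic CMDL, opposite ∠C+∠D]
3. ∠CML = 37°  [△CML]
4. ∠CDL = 37°  [same arc CL]

∠CDL = 37°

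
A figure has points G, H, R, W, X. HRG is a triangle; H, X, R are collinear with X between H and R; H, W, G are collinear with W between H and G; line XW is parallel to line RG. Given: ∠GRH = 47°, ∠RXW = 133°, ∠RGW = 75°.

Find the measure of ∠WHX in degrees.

1. ∠HGR = 75°  [W on ray GH]
2. ∠GHR = 58°  [△HRG]
3. ∠WHX = 58°  [X on HR, W on HG]

∠WHX = 58°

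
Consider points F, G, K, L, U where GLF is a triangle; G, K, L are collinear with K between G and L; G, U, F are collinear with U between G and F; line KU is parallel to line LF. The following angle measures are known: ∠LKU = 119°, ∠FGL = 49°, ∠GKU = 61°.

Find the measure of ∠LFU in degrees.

∠LFU = 70°

1. ∠KGU = 49°  [K on GL, U on GF]
2. ∠GUK = 70°  [△GKU]
3. ∠FUK = 110°  [linear pair at U on GF]
4. ∠LFU = 70°  [KU∥LF, co-interior at F–U]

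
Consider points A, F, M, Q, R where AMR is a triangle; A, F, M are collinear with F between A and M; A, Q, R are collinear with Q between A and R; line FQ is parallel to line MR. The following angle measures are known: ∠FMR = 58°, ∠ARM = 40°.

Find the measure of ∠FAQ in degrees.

∠FAQ = 82°

1. ∠AMR = 58°  [F on ray MA]
2. ∠MAR = 82°  [△AMR]
3. ∠FAQ = 82°  [F on AM, Q on AR]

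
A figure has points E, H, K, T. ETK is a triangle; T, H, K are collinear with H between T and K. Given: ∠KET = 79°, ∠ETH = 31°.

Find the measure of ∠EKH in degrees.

∠EKH = 70°

1. ∠ETK = 31°  [H on ray TK]
2. ∠EKT = 70°  [△ETK]
3. ∠EKH = 70°  [H on ray KT]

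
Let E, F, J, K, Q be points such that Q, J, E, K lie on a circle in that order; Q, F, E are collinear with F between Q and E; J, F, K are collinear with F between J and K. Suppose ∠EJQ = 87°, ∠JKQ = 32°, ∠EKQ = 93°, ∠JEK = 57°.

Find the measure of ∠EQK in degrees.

1. ∠JQK = 123°  [cyclic QJEK, opposite ∠Q+∠E]
2. ∠KJQ = 25°  [△QJK]
3. ∠KEQ = 25°  [same arc QK]
4. ∠EQK = 62°  [△QEK]

∠EQK = 62°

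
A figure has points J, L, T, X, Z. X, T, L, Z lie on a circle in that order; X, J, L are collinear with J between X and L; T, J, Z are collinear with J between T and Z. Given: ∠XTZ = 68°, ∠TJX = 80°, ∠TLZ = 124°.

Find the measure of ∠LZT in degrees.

∠LZT = 32°

1. ∠XLZ = 68°  [same arc XZ]
2. ∠LJZ = 80°  [vertical angles at J]
3. ∠LZT = 32°  [△LJZ]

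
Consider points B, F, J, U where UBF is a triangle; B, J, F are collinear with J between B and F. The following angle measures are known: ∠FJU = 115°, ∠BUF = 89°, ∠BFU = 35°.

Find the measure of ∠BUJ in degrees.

1. ∠BJU = 65°  [linear pair at J on BF]
2. ∠FBU = 56°  [△UBF]
3. ∠JBU = 56°  [J on ray BF]
4. ∠BUJ = 59°  [△UBJ]

∠BUJ = 59°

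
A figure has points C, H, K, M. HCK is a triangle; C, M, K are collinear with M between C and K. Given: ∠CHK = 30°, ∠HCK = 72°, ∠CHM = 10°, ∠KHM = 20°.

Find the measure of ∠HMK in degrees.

∠HMK = 82°

1. ∠HCM = 72°  [M on ray CK]
2. ∠CMH = 98°  [△HCM]
3. ∠HMK = 82°  [linear pair at M on CK]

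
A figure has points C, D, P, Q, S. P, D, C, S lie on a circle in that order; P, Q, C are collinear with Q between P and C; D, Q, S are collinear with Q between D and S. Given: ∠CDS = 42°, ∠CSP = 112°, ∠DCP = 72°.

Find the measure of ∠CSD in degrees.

1. ∠CDP = 68°  [cyclic PDCS, opposite ∠D+∠S]
2. ∠CPD = 40°  [△PDC]
3. ∠CSD = 40°  [same arc DC]

∠CSD = 40°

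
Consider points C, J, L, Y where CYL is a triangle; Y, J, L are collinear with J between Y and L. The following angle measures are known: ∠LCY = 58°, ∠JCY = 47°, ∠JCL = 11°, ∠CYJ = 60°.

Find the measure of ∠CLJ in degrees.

∠CLJ = 62°

1. ∠CJY = 73°  [△CYJ]
2. ∠CJL = 107°  [linear pair at J on YL]
3. ∠CLJ = 62°  [△CJL]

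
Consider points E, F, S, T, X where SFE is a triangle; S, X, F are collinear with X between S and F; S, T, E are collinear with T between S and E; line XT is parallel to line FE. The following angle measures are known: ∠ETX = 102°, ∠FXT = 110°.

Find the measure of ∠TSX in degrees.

∠TSX = 32°

1. ∠STX = 78°  [linear pair at T on SE]
2. ∠SXT = 70°  [linear pair at X on SF]
3. ∠TSX = 32°  [△SXT]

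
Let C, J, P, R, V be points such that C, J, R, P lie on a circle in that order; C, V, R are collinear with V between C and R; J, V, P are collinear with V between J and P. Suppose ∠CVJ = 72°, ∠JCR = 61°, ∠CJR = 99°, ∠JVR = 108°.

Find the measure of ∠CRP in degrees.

∠CRP = 47°

1. ∠PVR = 72°  [vertical angles at V]
2. ∠JPR = 61°  [same arc JR]
3. ∠CRP = 47°  [△RVP]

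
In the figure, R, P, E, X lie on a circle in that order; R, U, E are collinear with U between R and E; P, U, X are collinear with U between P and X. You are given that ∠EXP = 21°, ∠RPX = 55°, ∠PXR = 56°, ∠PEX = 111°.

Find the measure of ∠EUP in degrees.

∠EUP = 76°

1. ∠EPX = 48°  [△PEX]
2. ∠PER = 56°  [same arc RP]
3. ∠EUP = 76°  [△PUE]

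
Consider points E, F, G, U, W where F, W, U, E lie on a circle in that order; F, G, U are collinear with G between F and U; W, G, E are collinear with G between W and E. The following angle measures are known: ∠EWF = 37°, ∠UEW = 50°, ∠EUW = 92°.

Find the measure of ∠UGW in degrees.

1. ∠UFW = 50°  [same arc WU]
2. ∠FGW = 93°  [△FGW]
3. ∠UGW = 87°  [linear pair at G on FU]

∠UGW = 87°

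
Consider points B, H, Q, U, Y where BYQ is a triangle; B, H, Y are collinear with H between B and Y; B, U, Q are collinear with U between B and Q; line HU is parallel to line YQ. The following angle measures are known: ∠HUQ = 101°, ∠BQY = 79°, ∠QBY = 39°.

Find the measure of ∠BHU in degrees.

1. ∠BUH = 79°  [linear pair at U on BQ]
2. ∠HBU = 39°  [H on BY, U on BQ]
3. ∠BHU = 62°  [△BHU]

∠BHU = 62°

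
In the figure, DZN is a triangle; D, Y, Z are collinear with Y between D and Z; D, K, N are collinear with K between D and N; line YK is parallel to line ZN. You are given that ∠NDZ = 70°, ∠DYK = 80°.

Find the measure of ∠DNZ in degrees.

∠DNZ = 30°

1. ∠KDY = 70°  [Y on DZ, K on DN]
2. ∠DKY = 30°  [△DYK]
3. ∠DNZ = 30°  [YK∥ZN, corresponding at K]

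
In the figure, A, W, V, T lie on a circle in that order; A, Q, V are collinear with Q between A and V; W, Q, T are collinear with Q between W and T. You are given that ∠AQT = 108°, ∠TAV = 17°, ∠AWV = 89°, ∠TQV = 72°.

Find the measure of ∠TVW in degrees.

1. ∠TWV = 17°  [same arc VT]
2. ∠ATV = 91°  [cyclic AWVT, opposite ∠W+∠T]
3. ∠AVT = 72°  [△AVT]
4. ∠VTW = 36°  [△VQT]
5. ∠TVW = 127°  [△WVT]

∠TVW = 127°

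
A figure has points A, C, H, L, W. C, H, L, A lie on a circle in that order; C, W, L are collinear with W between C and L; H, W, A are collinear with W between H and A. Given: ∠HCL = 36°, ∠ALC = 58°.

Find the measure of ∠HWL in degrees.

1. ∠AHC = 58°  [same arc CA]
2. ∠CWH = 86°  [△CWH]
3. ∠HWL = 94°  [linear pair at W on CL]

∠HWL = 94°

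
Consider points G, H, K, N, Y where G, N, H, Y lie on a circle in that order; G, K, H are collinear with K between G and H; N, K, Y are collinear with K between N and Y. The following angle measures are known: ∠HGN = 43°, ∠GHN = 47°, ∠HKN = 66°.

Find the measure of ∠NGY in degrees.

∠NGY = 110°

1. ∠HYN = 43°  [same arc NH]
2. ∠HNY = 67°  [△NKH]
3. ∠NHY = 70°  [△NHY]
4. ∠NGY = 110°  [cyclic GNHY, opposite ∠G+∠H]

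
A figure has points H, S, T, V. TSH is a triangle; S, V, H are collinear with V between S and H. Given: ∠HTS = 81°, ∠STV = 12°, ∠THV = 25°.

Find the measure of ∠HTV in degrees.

1. ∠SHT = 25°  [V on ray HS]
2. ∠HST = 74°  [△TSH]
3. ∠TSV = 74°  [V on ray SH]
4. ∠SVT = 94°  [△TSV]
5. ∠HVT = 86°  [linear pair at V on SH]
6. ∠HTV = 69°  [△TVH]

∠HTV = 69°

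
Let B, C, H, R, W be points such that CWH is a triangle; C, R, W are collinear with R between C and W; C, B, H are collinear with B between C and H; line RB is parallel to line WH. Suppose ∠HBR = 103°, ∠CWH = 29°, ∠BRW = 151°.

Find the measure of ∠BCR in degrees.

∠BCR = 74°

1. ∠CBR = 77°  [linear pair at B on CH]
2. ∠BRC = 29°  [RB∥WH, corresponding at R]
3. ∠BCR = 74°  [△CRB]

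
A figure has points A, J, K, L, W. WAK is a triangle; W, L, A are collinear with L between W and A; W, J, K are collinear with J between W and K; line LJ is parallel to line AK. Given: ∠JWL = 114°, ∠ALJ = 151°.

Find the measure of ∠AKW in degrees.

1. ∠JLW = 29°  [linear pair at L on WA]
2. ∠LJW = 37°  [△WLJ]
3. ∠AKW = 37°  [LJ∥AK, corresponding at J]

∠AKW = 37°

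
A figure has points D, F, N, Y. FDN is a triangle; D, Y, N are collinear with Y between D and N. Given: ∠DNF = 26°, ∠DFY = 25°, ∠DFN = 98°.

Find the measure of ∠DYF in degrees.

1. ∠FDN = 56°  [△FDN]
2. ∠FDY = 56°  [Y on ray DN]
3. ∠DYF = 99°  [△FDY]

∠DYF = 99°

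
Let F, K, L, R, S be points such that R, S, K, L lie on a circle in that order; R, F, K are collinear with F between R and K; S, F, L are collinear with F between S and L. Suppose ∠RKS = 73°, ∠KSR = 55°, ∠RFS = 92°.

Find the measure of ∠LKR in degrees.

∠LKR = 36°

1. ∠KRS = 52°  [△RSK]
2. ∠KFL = 92°  [vertical angles at F]
3. ∠KLS = 52°  [same arc SK]
4. ∠LKR = 36°  [△KFL]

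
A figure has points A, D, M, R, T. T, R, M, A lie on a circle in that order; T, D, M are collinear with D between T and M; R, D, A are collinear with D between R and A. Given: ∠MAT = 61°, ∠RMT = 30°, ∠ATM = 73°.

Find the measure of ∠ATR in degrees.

1. ∠AMT = 46°  [△TMA]
2. ∠RAT = 30°  [same arc TR]
3. ∠ART = 46°  [same arc TA]
4. ∠ATR = 104°  [△TRA]

∠ATR = 104°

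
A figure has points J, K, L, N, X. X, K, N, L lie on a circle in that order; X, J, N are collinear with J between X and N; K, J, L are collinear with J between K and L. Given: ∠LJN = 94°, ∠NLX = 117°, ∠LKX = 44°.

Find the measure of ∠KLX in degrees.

1. ∠KJX = 94°  [vertical angles at J]
2. ∠NKX = 63°  [cyclic XKNL, opposite ∠K+∠L]
3. ∠KXN = 42°  [△XJK]
4. ∠KNX = 75°  [△XKN]
5. ∠KLX = 75°  [same arc XK]

∠KLX = 75°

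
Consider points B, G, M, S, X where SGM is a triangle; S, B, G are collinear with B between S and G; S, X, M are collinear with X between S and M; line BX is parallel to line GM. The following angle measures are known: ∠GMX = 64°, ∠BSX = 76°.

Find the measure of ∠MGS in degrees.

1. ∠GMS = 64°  [X on ray MS]
2. ∠GSM = 76°  [B on SG, X on SM]
3. ∠MGS = 40°  [△SGM]

∠MGS = 40°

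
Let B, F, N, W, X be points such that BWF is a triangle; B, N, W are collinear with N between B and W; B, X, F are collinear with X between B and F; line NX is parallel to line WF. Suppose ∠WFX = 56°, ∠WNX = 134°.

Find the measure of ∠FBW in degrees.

1. ∠BFW = 56°  [X on ray FB]
2. ∠BNX = 46°  [linear pair at N on BW]
3. ∠BXN = 56°  [NX∥WF, corresponding at X]
4. ∠NBX = 78°  [△BNX]
5. ∠FBW = 78°  [N on BW, X on BF]

∠FBW = 78°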